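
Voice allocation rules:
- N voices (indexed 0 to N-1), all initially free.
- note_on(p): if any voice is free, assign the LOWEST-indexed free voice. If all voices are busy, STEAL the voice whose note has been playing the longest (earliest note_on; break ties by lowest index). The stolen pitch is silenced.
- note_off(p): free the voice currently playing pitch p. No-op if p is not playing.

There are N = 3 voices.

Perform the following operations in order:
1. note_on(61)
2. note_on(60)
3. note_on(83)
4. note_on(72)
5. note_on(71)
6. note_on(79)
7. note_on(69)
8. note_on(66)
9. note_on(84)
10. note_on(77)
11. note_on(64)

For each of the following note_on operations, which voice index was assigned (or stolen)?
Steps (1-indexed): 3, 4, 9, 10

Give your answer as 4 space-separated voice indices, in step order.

Answer: 2 0 2 0

Derivation:
Op 1: note_on(61): voice 0 is free -> assigned | voices=[61 - -]
Op 2: note_on(60): voice 1 is free -> assigned | voices=[61 60 -]
Op 3: note_on(83): voice 2 is free -> assigned | voices=[61 60 83]
Op 4: note_on(72): all voices busy, STEAL voice 0 (pitch 61, oldest) -> assign | voices=[72 60 83]
Op 5: note_on(71): all voices busy, STEAL voice 1 (pitch 60, oldest) -> assign | voices=[72 71 83]
Op 6: note_on(79): all voices busy, STEAL voice 2 (pitch 83, oldest) -> assign | voices=[72 71 79]
Op 7: note_on(69): all voices busy, STEAL voice 0 (pitch 72, oldest) -> assign | voices=[69 71 79]
Op 8: note_on(66): all voices busy, STEAL voice 1 (pitch 71, oldest) -> assign | voices=[69 66 79]
Op 9: note_on(84): all voices busy, STEAL voice 2 (pitch 79, oldest) -> assign | voices=[69 66 84]
Op 10: note_on(77): all voices busy, STEAL voice 0 (pitch 69, oldest) -> assign | voices=[77 66 84]
Op 11: note_on(64): all voices busy, STEAL voice 1 (pitch 66, oldest) -> assign | voices=[77 64 84]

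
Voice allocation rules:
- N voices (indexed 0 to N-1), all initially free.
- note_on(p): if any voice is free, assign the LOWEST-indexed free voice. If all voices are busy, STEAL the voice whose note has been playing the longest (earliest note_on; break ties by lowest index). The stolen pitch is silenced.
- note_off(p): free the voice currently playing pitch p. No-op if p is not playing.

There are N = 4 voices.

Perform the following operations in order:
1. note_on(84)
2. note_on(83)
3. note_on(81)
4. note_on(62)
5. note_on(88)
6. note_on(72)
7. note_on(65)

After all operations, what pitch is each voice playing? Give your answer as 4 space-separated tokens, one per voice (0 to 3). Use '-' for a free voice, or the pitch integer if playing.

Op 1: note_on(84): voice 0 is free -> assigned | voices=[84 - - -]
Op 2: note_on(83): voice 1 is free -> assigned | voices=[84 83 - -]
Op 3: note_on(81): voice 2 is free -> assigned | voices=[84 83 81 -]
Op 4: note_on(62): voice 3 is free -> assigned | voices=[84 83 81 62]
Op 5: note_on(88): all voices busy, STEAL voice 0 (pitch 84, oldest) -> assign | voices=[88 83 81 62]
Op 6: note_on(72): all voices busy, STEAL voice 1 (pitch 83, oldest) -> assign | voices=[88 72 81 62]
Op 7: note_on(65): all voices busy, STEAL voice 2 (pitch 81, oldest) -> assign | voices=[88 72 65 62]

Answer: 88 72 65 62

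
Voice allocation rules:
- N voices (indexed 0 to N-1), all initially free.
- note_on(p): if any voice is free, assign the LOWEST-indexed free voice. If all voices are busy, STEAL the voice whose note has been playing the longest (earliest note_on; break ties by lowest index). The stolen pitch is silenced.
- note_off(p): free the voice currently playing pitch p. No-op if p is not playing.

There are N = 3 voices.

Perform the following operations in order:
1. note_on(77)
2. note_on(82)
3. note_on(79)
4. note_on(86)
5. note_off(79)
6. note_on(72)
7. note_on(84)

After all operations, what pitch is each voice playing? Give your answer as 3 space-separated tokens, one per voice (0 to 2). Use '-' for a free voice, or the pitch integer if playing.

Answer: 86 84 72

Derivation:
Op 1: note_on(77): voice 0 is free -> assigned | voices=[77 - -]
Op 2: note_on(82): voice 1 is free -> assigned | voices=[77 82 -]
Op 3: note_on(79): voice 2 is free -> assigned | voices=[77 82 79]
Op 4: note_on(86): all voices busy, STEAL voice 0 (pitch 77, oldest) -> assign | voices=[86 82 79]
Op 5: note_off(79): free voice 2 | voices=[86 82 -]
Op 6: note_on(72): voice 2 is free -> assigned | voices=[86 82 72]
Op 7: note_on(84): all voices busy, STEAL voice 1 (pitch 82, oldest) -> assign | voices=[86 84 72]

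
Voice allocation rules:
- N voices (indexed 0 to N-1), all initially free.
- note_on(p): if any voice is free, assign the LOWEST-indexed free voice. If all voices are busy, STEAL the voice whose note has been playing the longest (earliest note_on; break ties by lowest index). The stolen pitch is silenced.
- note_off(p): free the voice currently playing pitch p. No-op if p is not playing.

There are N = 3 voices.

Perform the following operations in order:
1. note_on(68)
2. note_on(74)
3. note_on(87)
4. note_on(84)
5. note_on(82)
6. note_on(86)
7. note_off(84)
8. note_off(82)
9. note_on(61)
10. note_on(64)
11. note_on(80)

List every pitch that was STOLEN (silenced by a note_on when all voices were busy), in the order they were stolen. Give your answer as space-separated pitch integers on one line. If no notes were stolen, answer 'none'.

Op 1: note_on(68): voice 0 is free -> assigned | voices=[68 - -]
Op 2: note_on(74): voice 1 is free -> assigned | voices=[68 74 -]
Op 3: note_on(87): voice 2 is free -> assigned | voices=[68 74 87]
Op 4: note_on(84): all voices busy, STEAL voice 0 (pitch 68, oldest) -> assign | voices=[84 74 87]
Op 5: note_on(82): all voices busy, STEAL voice 1 (pitch 74, oldest) -> assign | voices=[84 82 87]
Op 6: note_on(86): all voices busy, STEAL voice 2 (pitch 87, oldest) -> assign | voices=[84 82 86]
Op 7: note_off(84): free voice 0 | voices=[- 82 86]
Op 8: note_off(82): free voice 1 | voices=[- - 86]
Op 9: note_on(61): voice 0 is free -> assigned | voices=[61 - 86]
Op 10: note_on(64): voice 1 is free -> assigned | voices=[61 64 86]
Op 11: note_on(80): all voices busy, STEAL voice 2 (pitch 86, oldest) -> assign | voices=[61 64 80]

Answer: 68 74 87 86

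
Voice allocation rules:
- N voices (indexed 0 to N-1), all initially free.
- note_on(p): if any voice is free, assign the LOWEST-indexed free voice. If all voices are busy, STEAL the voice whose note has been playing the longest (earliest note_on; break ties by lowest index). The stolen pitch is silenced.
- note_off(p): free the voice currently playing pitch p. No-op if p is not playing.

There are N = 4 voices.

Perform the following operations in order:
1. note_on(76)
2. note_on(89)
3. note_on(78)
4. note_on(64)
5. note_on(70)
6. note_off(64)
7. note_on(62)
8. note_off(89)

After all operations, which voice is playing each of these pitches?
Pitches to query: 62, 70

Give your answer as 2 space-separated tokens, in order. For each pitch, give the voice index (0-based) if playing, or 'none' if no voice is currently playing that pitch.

Answer: 3 0

Derivation:
Op 1: note_on(76): voice 0 is free -> assigned | voices=[76 - - -]
Op 2: note_on(89): voice 1 is free -> assigned | voices=[76 89 - -]
Op 3: note_on(78): voice 2 is free -> assigned | voices=[76 89 78 -]
Op 4: note_on(64): voice 3 is free -> assigned | voices=[76 89 78 64]
Op 5: note_on(70): all voices busy, STEAL voice 0 (pitch 76, oldest) -> assign | voices=[70 89 78 64]
Op 6: note_off(64): free voice 3 | voices=[70 89 78 -]
Op 7: note_on(62): voice 3 is free -> assigned | voices=[70 89 78 62]
Op 8: note_off(89): free voice 1 | voices=[70 - 78 62]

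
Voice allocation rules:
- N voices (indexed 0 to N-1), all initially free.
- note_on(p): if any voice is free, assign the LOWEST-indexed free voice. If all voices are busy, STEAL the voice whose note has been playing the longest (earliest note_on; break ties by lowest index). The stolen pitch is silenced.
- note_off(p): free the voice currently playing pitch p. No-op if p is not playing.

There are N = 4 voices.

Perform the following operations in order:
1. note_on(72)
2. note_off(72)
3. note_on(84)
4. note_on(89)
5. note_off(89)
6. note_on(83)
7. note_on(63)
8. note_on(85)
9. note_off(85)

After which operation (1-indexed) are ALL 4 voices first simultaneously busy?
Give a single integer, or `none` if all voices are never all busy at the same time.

Op 1: note_on(72): voice 0 is free -> assigned | voices=[72 - - -]
Op 2: note_off(72): free voice 0 | voices=[- - - -]
Op 3: note_on(84): voice 0 is free -> assigned | voices=[84 - - -]
Op 4: note_on(89): voice 1 is free -> assigned | voices=[84 89 - -]
Op 5: note_off(89): free voice 1 | voices=[84 - - -]
Op 6: note_on(83): voice 1 is free -> assigned | voices=[84 83 - -]
Op 7: note_on(63): voice 2 is free -> assigned | voices=[84 83 63 -]
Op 8: note_on(85): voice 3 is free -> assigned | voices=[84 83 63 85]
Op 9: note_off(85): free voice 3 | voices=[84 83 63 -]

Answer: 8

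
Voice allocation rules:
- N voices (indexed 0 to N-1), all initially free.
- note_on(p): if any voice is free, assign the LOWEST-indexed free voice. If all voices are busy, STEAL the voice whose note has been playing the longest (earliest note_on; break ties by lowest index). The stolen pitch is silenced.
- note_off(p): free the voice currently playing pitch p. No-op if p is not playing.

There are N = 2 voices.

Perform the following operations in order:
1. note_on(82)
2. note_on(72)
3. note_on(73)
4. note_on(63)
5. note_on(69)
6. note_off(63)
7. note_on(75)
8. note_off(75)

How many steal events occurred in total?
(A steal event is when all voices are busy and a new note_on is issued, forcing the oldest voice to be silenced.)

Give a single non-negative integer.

Answer: 3

Derivation:
Op 1: note_on(82): voice 0 is free -> assigned | voices=[82 -]
Op 2: note_on(72): voice 1 is free -> assigned | voices=[82 72]
Op 3: note_on(73): all voices busy, STEAL voice 0 (pitch 82, oldest) -> assign | voices=[73 72]
Op 4: note_on(63): all voices busy, STEAL voice 1 (pitch 72, oldest) -> assign | voices=[73 63]
Op 5: note_on(69): all voices busy, STEAL voice 0 (pitch 73, oldest) -> assign | voices=[69 63]
Op 6: note_off(63): free voice 1 | voices=[69 -]
Op 7: note_on(75): voice 1 is free -> assigned | voices=[69 75]
Op 8: note_off(75): free voice 1 | voices=[69 -]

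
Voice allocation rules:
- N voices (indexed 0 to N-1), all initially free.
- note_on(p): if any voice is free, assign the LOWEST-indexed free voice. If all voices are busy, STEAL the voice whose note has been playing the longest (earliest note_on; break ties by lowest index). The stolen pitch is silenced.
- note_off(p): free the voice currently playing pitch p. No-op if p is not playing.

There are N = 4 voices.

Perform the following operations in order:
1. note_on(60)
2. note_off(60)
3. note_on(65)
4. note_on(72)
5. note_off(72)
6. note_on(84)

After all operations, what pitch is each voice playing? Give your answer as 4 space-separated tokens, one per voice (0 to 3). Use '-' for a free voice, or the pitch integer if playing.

Answer: 65 84 - -

Derivation:
Op 1: note_on(60): voice 0 is free -> assigned | voices=[60 - - -]
Op 2: note_off(60): free voice 0 | voices=[- - - -]
Op 3: note_on(65): voice 0 is free -> assigned | voices=[65 - - -]
Op 4: note_on(72): voice 1 is free -> assigned | voices=[65 72 - -]
Op 5: note_off(72): free voice 1 | voices=[65 - - -]
Op 6: note_on(84): voice 1 is free -> assigned | voices=[65 84 - -]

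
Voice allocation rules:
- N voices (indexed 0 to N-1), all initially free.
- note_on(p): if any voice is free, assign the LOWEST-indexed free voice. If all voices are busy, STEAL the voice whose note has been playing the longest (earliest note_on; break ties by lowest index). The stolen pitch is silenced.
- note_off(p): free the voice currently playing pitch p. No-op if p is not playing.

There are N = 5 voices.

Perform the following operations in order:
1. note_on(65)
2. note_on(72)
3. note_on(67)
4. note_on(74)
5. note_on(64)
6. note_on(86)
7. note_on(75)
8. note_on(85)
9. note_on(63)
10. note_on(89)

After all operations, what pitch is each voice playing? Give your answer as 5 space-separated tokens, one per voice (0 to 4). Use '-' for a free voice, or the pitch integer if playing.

Answer: 86 75 85 63 89

Derivation:
Op 1: note_on(65): voice 0 is free -> assigned | voices=[65 - - - -]
Op 2: note_on(72): voice 1 is free -> assigned | voices=[65 72 - - -]
Op 3: note_on(67): voice 2 is free -> assigned | voices=[65 72 67 - -]
Op 4: note_on(74): voice 3 is free -> assigned | voices=[65 72 67 74 -]
Op 5: note_on(64): voice 4 is free -> assigned | voices=[65 72 67 74 64]
Op 6: note_on(86): all voices busy, STEAL voice 0 (pitch 65, oldest) -> assign | voices=[86 72 67 74 64]
Op 7: note_on(75): all voices busy, STEAL voice 1 (pitch 72, oldest) -> assign | voices=[86 75 67 74 64]
Op 8: note_on(85): all voices busy, STEAL voice 2 (pitch 67, oldest) -> assign | voices=[86 75 85 74 64]
Op 9: note_on(63): all voices busy, STEAL voice 3 (pitch 74, oldest) -> assign | voices=[86 75 85 63 64]
Op 10: note_on(89): all voices busy, STEAL voice 4 (pitch 64, oldest) -> assign | voices=[86 75 85 63 89]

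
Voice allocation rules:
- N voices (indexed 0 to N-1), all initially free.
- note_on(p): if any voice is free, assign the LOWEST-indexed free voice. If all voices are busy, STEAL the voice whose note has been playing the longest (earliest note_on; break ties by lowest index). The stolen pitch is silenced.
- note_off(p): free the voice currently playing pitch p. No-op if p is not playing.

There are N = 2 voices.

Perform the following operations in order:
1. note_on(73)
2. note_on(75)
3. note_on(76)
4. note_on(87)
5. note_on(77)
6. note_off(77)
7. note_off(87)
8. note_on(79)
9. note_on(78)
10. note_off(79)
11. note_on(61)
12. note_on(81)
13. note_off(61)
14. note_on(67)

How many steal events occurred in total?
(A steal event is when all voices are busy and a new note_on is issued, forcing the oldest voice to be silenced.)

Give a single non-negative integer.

Answer: 4

Derivation:
Op 1: note_on(73): voice 0 is free -> assigned | voices=[73 -]
Op 2: note_on(75): voice 1 is free -> assigned | voices=[73 75]
Op 3: note_on(76): all voices busy, STEAL voice 0 (pitch 73, oldest) -> assign | voices=[76 75]
Op 4: note_on(87): all voices busy, STEAL voice 1 (pitch 75, oldest) -> assign | voices=[76 87]
Op 5: note_on(77): all voices busy, STEAL voice 0 (pitch 76, oldest) -> assign | voices=[77 87]
Op 6: note_off(77): free voice 0 | voices=[- 87]
Op 7: note_off(87): free voice 1 | voices=[- -]
Op 8: note_on(79): voice 0 is free -> assigned | voices=[79 -]
Op 9: note_on(78): voice 1 is free -> assigned | voices=[79 78]
Op 10: note_off(79): free voice 0 | voices=[- 78]
Op 11: note_on(61): voice 0 is free -> assigned | voices=[61 78]
Op 12: note_on(81): all voices busy, STEAL voice 1 (pitch 78, oldest) -> assign | voices=[61 81]
Op 13: note_off(61): free voice 0 | voices=[- 81]
Op 14: note_on(67): voice 0 is free -> assigned | voices=[67 81]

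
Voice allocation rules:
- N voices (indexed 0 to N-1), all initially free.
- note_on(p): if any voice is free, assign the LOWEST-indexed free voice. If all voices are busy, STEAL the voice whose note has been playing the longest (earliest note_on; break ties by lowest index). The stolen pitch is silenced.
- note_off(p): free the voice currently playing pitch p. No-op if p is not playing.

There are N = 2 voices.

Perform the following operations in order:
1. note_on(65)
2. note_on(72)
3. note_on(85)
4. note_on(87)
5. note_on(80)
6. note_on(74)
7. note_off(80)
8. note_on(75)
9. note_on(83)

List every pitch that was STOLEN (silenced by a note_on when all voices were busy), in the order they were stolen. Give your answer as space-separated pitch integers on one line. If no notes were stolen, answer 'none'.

Answer: 65 72 85 87 74

Derivation:
Op 1: note_on(65): voice 0 is free -> assigned | voices=[65 -]
Op 2: note_on(72): voice 1 is free -> assigned | voices=[65 72]
Op 3: note_on(85): all voices busy, STEAL voice 0 (pitch 65, oldest) -> assign | voices=[85 72]
Op 4: note_on(87): all voices busy, STEAL voice 1 (pitch 72, oldest) -> assign | voices=[85 87]
Op 5: note_on(80): all voices busy, STEAL voice 0 (pitch 85, oldest) -> assign | voices=[80 87]
Op 6: note_on(74): all voices busy, STEAL voice 1 (pitch 87, oldest) -> assign | voices=[80 74]
Op 7: note_off(80): free voice 0 | voices=[- 74]
Op 8: note_on(75): voice 0 is free -> assigned | voices=[75 74]
Op 9: note_on(83): all voices busy, STEAL voice 1 (pitch 74, oldest) -> assign | voices=[75 83]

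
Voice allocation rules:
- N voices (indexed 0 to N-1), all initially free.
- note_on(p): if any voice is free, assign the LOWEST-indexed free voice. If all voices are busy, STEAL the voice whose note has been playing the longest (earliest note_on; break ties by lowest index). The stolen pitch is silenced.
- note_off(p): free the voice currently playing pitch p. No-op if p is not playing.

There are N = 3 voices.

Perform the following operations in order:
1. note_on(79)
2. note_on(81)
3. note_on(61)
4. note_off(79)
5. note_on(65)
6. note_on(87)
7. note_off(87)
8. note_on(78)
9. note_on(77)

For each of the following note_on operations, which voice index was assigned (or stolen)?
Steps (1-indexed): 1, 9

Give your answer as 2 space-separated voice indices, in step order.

Op 1: note_on(79): voice 0 is free -> assigned | voices=[79 - -]
Op 2: note_on(81): voice 1 is free -> assigned | voices=[79 81 -]
Op 3: note_on(61): voice 2 is free -> assigned | voices=[79 81 61]
Op 4: note_off(79): free voice 0 | voices=[- 81 61]
Op 5: note_on(65): voice 0 is free -> assigned | voices=[65 81 61]
Op 6: note_on(87): all voices busy, STEAL voice 1 (pitch 81, oldest) -> assign | voices=[65 87 61]
Op 7: note_off(87): free voice 1 | voices=[65 - 61]
Op 8: note_on(78): voice 1 is free -> assigned | voices=[65 78 61]
Op 9: note_on(77): all voices busy, STEAL voice 2 (pitch 61, oldest) -> assign | voices=[65 78 77]

Answer: 0 2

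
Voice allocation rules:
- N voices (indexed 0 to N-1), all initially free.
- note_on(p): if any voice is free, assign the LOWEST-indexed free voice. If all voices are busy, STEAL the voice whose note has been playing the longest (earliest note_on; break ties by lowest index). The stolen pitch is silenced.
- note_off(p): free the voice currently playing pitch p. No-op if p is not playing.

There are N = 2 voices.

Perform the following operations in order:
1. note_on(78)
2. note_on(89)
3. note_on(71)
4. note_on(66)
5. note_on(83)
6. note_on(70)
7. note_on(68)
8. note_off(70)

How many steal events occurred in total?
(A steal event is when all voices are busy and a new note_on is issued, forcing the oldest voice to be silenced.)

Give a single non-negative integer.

Op 1: note_on(78): voice 0 is free -> assigned | voices=[78 -]
Op 2: note_on(89): voice 1 is free -> assigned | voices=[78 89]
Op 3: note_on(71): all voices busy, STEAL voice 0 (pitch 78, oldest) -> assign | voices=[71 89]
Op 4: note_on(66): all voices busy, STEAL voice 1 (pitch 89, oldest) -> assign | voices=[71 66]
Op 5: note_on(83): all voices busy, STEAL voice 0 (pitch 71, oldest) -> assign | voices=[83 66]
Op 6: note_on(70): all voices busy, STEAL voice 1 (pitch 66, oldest) -> assign | voices=[83 70]
Op 7: note_on(68): all voices busy, STEAL voice 0 (pitch 83, oldest) -> assign | voices=[68 70]
Op 8: note_off(70): free voice 1 | voices=[68 -]

Answer: 5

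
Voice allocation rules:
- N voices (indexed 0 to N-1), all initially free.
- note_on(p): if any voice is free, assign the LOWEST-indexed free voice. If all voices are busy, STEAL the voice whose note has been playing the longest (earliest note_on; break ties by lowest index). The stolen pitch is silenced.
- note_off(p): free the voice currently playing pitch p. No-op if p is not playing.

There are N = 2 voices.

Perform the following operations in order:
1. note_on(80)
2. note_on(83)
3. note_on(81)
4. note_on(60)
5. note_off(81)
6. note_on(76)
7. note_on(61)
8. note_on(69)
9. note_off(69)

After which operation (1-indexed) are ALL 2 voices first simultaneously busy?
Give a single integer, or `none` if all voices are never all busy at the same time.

Answer: 2

Derivation:
Op 1: note_on(80): voice 0 is free -> assigned | voices=[80 -]
Op 2: note_on(83): voice 1 is free -> assigned | voices=[80 83]
Op 3: note_on(81): all voices busy, STEAL voice 0 (pitch 80, oldest) -> assign | voices=[81 83]
Op 4: note_on(60): all voices busy, STEAL voice 1 (pitch 83, oldest) -> assign | voices=[81 60]
Op 5: note_off(81): free voice 0 | voices=[- 60]
Op 6: note_on(76): voice 0 is free -> assigned | voices=[76 60]
Op 7: note_on(61): all voices busy, STEAL voice 1 (pitch 60, oldest) -> assign | voices=[76 61]
Op 8: note_on(69): all voices busy, STEAL voice 0 (pitch 76, oldest) -> assign | voices=[69 61]
Op 9: note_off(69): free voice 0 | voices=[- 61]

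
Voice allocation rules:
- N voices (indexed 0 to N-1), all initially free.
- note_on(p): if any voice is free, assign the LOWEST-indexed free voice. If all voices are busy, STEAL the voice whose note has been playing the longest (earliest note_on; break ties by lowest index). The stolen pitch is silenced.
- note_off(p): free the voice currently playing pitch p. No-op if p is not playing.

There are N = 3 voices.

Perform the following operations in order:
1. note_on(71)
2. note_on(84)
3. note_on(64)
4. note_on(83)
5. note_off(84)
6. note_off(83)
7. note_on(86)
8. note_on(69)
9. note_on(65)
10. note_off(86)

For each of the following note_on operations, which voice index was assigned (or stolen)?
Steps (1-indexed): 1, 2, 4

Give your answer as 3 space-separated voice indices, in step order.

Answer: 0 1 0

Derivation:
Op 1: note_on(71): voice 0 is free -> assigned | voices=[71 - -]
Op 2: note_on(84): voice 1 is free -> assigned | voices=[71 84 -]
Op 3: note_on(64): voice 2 is free -> assigned | voices=[71 84 64]
Op 4: note_on(83): all voices busy, STEAL voice 0 (pitch 71, oldest) -> assign | voices=[83 84 64]
Op 5: note_off(84): free voice 1 | voices=[83 - 64]
Op 6: note_off(83): free voice 0 | voices=[- - 64]
Op 7: note_on(86): voice 0 is free -> assigned | voices=[86 - 64]
Op 8: note_on(69): voice 1 is free -> assigned | voices=[86 69 64]
Op 9: note_on(65): all voices busy, STEAL voice 2 (pitch 64, oldest) -> assign | voices=[86 69 65]
Op 10: note_off(86): free voice 0 | voices=[- 69 65]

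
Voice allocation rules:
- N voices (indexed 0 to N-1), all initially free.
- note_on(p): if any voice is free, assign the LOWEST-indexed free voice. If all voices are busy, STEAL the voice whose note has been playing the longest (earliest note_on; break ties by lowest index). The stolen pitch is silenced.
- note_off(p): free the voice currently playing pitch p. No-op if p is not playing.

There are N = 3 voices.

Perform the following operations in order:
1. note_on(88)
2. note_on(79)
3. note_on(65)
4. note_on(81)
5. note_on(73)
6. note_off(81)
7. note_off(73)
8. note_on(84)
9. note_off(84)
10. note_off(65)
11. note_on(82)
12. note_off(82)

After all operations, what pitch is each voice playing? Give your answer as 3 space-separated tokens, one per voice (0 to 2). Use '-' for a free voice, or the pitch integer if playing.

Answer: - - -

Derivation:
Op 1: note_on(88): voice 0 is free -> assigned | voices=[88 - -]
Op 2: note_on(79): voice 1 is free -> assigned | voices=[88 79 -]
Op 3: note_on(65): voice 2 is free -> assigned | voices=[88 79 65]
Op 4: note_on(81): all voices busy, STEAL voice 0 (pitch 88, oldest) -> assign | voices=[81 79 65]
Op 5: note_on(73): all voices busy, STEAL voice 1 (pitch 79, oldest) -> assign | voices=[81 73 65]
Op 6: note_off(81): free voice 0 | voices=[- 73 65]
Op 7: note_off(73): free voice 1 | voices=[- - 65]
Op 8: note_on(84): voice 0 is free -> assigned | voices=[84 - 65]
Op 9: note_off(84): free voice 0 | voices=[- - 65]
Op 10: note_off(65): free voice 2 | voices=[- - -]
Op 11: note_on(82): voice 0 is free -> assigned | voices=[82 - -]
Op 12: note_off(82): free voice 0 | voices=[- - -]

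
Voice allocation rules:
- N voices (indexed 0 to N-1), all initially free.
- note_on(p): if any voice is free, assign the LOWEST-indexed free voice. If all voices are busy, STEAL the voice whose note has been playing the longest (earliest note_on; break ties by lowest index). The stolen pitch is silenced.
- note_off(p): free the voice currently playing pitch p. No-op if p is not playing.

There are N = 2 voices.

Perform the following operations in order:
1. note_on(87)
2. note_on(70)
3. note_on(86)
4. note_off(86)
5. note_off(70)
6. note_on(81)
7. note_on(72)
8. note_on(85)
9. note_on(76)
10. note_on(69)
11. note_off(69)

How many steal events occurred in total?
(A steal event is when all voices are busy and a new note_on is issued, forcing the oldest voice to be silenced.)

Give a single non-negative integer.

Op 1: note_on(87): voice 0 is free -> assigned | voices=[87 -]
Op 2: note_on(70): voice 1 is free -> assigned | voices=[87 70]
Op 3: note_on(86): all voices busy, STEAL voice 0 (pitch 87, oldest) -> assign | voices=[86 70]
Op 4: note_off(86): free voice 0 | voices=[- 70]
Op 5: note_off(70): free voice 1 | voices=[- -]
Op 6: note_on(81): voice 0 is free -> assigned | voices=[81 -]
Op 7: note_on(72): voice 1 is free -> assigned | voices=[81 72]
Op 8: note_on(85): all voices busy, STEAL voice 0 (pitch 81, oldest) -> assign | voices=[85 72]
Op 9: note_on(76): all voices busy, STEAL voice 1 (pitch 72, oldest) -> assign | voices=[85 76]
Op 10: note_on(69): all voices busy, STEAL voice 0 (pitch 85, oldest) -> assign | voices=[69 76]
Op 11: note_off(69): free voice 0 | voices=[- 76]

Answer: 4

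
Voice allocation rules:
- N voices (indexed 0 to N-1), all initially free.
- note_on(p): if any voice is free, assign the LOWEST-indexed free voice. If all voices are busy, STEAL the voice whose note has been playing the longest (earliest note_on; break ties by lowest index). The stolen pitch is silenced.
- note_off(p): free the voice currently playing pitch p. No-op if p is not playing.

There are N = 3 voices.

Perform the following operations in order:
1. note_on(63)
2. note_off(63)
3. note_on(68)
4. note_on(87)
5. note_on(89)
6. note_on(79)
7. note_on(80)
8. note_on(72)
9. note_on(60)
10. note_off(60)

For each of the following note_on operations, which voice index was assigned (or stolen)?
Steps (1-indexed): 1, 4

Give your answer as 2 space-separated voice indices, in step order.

Op 1: note_on(63): voice 0 is free -> assigned | voices=[63 - -]
Op 2: note_off(63): free voice 0 | voices=[- - -]
Op 3: note_on(68): voice 0 is free -> assigned | voices=[68 - -]
Op 4: note_on(87): voice 1 is free -> assigned | voices=[68 87 -]
Op 5: note_on(89): voice 2 is free -> assigned | voices=[68 87 89]
Op 6: note_on(79): all voices busy, STEAL voice 0 (pitch 68, oldest) -> assign | voices=[79 87 89]
Op 7: note_on(80): all voices busy, STEAL voice 1 (pitch 87, oldest) -> assign | voices=[79 80 89]
Op 8: note_on(72): all voices busy, STEAL voice 2 (pitch 89, oldest) -> assign | voices=[79 80 72]
Op 9: note_on(60): all voices busy, STEAL voice 0 (pitch 79, oldest) -> assign | voices=[60 80 72]
Op 10: note_off(60): free voice 0 | voices=[- 80 72]

Answer: 0 1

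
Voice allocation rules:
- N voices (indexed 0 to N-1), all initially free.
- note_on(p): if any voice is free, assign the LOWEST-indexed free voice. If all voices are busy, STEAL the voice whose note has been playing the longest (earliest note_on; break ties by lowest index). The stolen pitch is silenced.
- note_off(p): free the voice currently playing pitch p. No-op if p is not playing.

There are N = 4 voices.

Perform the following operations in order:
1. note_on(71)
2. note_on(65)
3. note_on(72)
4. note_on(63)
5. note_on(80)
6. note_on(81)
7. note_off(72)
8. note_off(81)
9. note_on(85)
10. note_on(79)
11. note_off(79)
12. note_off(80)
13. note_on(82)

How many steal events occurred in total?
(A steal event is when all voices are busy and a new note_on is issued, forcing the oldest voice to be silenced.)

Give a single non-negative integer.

Op 1: note_on(71): voice 0 is free -> assigned | voices=[71 - - -]
Op 2: note_on(65): voice 1 is free -> assigned | voices=[71 65 - -]
Op 3: note_on(72): voice 2 is free -> assigned | voices=[71 65 72 -]
Op 4: note_on(63): voice 3 is free -> assigned | voices=[71 65 72 63]
Op 5: note_on(80): all voices busy, STEAL voice 0 (pitch 71, oldest) -> assign | voices=[80 65 72 63]
Op 6: note_on(81): all voices busy, STEAL voice 1 (pitch 65, oldest) -> assign | voices=[80 81 72 63]
Op 7: note_off(72): free voice 2 | voices=[80 81 - 63]
Op 8: note_off(81): free voice 1 | voices=[80 - - 63]
Op 9: note_on(85): voice 1 is free -> assigned | voices=[80 85 - 63]
Op 10: note_on(79): voice 2 is free -> assigned | voices=[80 85 79 63]
Op 11: note_off(79): free voice 2 | voices=[80 85 - 63]
Op 12: note_off(80): free voice 0 | voices=[- 85 - 63]
Op 13: note_on(82): voice 0 is free -> assigned | voices=[82 85 - 63]

Answer: 2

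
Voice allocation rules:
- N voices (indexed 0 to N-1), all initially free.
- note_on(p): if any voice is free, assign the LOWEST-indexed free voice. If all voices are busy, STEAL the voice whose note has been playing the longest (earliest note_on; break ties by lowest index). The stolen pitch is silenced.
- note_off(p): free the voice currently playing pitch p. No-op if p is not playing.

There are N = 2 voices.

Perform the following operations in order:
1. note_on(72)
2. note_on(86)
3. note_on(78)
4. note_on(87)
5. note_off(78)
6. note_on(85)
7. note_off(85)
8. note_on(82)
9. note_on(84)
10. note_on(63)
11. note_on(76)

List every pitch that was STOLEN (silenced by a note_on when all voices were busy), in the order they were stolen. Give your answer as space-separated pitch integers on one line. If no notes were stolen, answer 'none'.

Op 1: note_on(72): voice 0 is free -> assigned | voices=[72 -]
Op 2: note_on(86): voice 1 is free -> assigned | voices=[72 86]
Op 3: note_on(78): all voices busy, STEAL voice 0 (pitch 72, oldest) -> assign | voices=[78 86]
Op 4: note_on(87): all voices busy, STEAL voice 1 (pitch 86, oldest) -> assign | voices=[78 87]
Op 5: note_off(78): free voice 0 | voices=[- 87]
Op 6: note_on(85): voice 0 is free -> assigned | voices=[85 87]
Op 7: note_off(85): free voice 0 | voices=[- 87]
Op 8: note_on(82): voice 0 is free -> assigned | voices=[82 87]
Op 9: note_on(84): all voices busy, STEAL voice 1 (pitch 87, oldest) -> assign | voices=[82 84]
Op 10: note_on(63): all voices busy, STEAL voice 0 (pitch 82, oldest) -> assign | voices=[63 84]
Op 11: note_on(76): all voices busy, STEAL voice 1 (pitch 84, oldest) -> assign | voices=[63 76]

Answer: 72 86 87 82 84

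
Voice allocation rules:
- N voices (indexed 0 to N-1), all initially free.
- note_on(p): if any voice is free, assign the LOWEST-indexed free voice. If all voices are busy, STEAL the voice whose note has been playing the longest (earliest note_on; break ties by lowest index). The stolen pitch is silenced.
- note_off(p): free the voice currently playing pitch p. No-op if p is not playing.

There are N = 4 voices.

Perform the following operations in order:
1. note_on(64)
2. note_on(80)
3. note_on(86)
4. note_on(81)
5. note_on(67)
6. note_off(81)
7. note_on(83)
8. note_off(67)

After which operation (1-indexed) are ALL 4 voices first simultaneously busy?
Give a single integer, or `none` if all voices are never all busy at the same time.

Op 1: note_on(64): voice 0 is free -> assigned | voices=[64 - - -]
Op 2: note_on(80): voice 1 is free -> assigned | voices=[64 80 - -]
Op 3: note_on(86): voice 2 is free -> assigned | voices=[64 80 86 -]
Op 4: note_on(81): voice 3 is free -> assigned | voices=[64 80 86 81]
Op 5: note_on(67): all voices busy, STEAL voice 0 (pitch 64, oldest) -> assign | voices=[67 80 86 81]
Op 6: note_off(81): free voice 3 | voices=[67 80 86 -]
Op 7: note_on(83): voice 3 is free -> assigned | voices=[67 80 86 83]
Op 8: note_off(67): free voice 0 | voices=[- 80 86 83]

Answer: 4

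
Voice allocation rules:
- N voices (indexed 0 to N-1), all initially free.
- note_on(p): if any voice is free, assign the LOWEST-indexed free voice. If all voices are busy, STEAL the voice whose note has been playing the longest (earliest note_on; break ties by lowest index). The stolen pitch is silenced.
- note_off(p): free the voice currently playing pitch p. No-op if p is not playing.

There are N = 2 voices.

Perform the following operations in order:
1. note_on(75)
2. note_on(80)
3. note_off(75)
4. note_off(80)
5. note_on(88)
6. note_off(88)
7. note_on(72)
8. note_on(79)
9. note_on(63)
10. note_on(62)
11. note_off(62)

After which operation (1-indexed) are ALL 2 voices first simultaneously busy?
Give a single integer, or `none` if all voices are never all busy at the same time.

Answer: 2

Derivation:
Op 1: note_on(75): voice 0 is free -> assigned | voices=[75 -]
Op 2: note_on(80): voice 1 is free -> assigned | voices=[75 80]
Op 3: note_off(75): free voice 0 | voices=[- 80]
Op 4: note_off(80): free voice 1 | voices=[- -]
Op 5: note_on(88): voice 0 is free -> assigned | voices=[88 -]
Op 6: note_off(88): free voice 0 | voices=[- -]
Op 7: note_on(72): voice 0 is free -> assigned | voices=[72 -]
Op 8: note_on(79): voice 1 is free -> assigned | voices=[72 79]
Op 9: note_on(63): all voices busy, STEAL voice 0 (pitch 72, oldest) -> assign | voices=[63 79]
Op 10: note_on(62): all voices busy, STEAL voice 1 (pitch 79, oldest) -> assign | voices=[63 62]
Op 11: note_off(62): free voice 1 | voices=[63 -]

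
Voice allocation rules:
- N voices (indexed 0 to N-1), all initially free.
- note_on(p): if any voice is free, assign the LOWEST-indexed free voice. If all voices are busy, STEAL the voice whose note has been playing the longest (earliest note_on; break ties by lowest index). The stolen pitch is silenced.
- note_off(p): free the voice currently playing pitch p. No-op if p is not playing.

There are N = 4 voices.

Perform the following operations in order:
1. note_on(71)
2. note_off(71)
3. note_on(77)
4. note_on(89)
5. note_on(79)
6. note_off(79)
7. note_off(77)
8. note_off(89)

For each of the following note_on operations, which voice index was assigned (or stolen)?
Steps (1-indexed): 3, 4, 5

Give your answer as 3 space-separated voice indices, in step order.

Op 1: note_on(71): voice 0 is free -> assigned | voices=[71 - - -]
Op 2: note_off(71): free voice 0 | voices=[- - - -]
Op 3: note_on(77): voice 0 is free -> assigned | voices=[77 - - -]
Op 4: note_on(89): voice 1 is free -> assigned | voices=[77 89 - -]
Op 5: note_on(79): voice 2 is free -> assigned | voices=[77 89 79 -]
Op 6: note_off(79): free voice 2 | voices=[77 89 - -]
Op 7: note_off(77): free voice 0 | voices=[- 89 - -]
Op 8: note_off(89): free voice 1 | voices=[- - - -]

Answer: 0 1 2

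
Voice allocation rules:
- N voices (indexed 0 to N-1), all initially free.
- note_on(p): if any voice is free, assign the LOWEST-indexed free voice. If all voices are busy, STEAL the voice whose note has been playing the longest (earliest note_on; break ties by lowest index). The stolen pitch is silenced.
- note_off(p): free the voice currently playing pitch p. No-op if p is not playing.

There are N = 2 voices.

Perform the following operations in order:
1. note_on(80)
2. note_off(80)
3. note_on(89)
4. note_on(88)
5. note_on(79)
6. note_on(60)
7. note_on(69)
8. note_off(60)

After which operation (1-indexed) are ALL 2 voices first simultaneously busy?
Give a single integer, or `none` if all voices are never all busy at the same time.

Op 1: note_on(80): voice 0 is free -> assigned | voices=[80 -]
Op 2: note_off(80): free voice 0 | voices=[- -]
Op 3: note_on(89): voice 0 is free -> assigned | voices=[89 -]
Op 4: note_on(88): voice 1 is free -> assigned | voices=[89 88]
Op 5: note_on(79): all voices busy, STEAL voice 0 (pitch 89, oldest) -> assign | voices=[79 88]
Op 6: note_on(60): all voices busy, STEAL voice 1 (pitch 88, oldest) -> assign | voices=[79 60]
Op 7: note_on(69): all voices busy, STEAL voice 0 (pitch 79, oldest) -> assign | voices=[69 60]
Op 8: note_off(60): free voice 1 | voices=[69 -]

Answer: 4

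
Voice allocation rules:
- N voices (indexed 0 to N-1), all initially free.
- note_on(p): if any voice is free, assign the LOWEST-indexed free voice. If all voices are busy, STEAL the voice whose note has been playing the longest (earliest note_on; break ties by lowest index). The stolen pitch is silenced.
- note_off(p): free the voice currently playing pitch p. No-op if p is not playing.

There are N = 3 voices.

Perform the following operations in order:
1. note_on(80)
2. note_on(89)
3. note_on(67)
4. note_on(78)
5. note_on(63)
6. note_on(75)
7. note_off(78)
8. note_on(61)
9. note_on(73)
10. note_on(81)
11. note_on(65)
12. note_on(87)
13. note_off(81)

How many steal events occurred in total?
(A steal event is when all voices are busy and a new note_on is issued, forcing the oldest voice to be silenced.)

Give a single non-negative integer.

Answer: 7

Derivation:
Op 1: note_on(80): voice 0 is free -> assigned | voices=[80 - -]
Op 2: note_on(89): voice 1 is free -> assigned | voices=[80 89 -]
Op 3: note_on(67): voice 2 is free -> assigned | voices=[80 89 67]
Op 4: note_on(78): all voices busy, STEAL voice 0 (pitch 80, oldest) -> assign | voices=[78 89 67]
Op 5: note_on(63): all voices busy, STEAL voice 1 (pitch 89, oldest) -> assign | voices=[78 63 67]
Op 6: note_on(75): all voices busy, STEAL voice 2 (pitch 67, oldest) -> assign | voices=[78 63 75]
Op 7: note_off(78): free voice 0 | voices=[- 63 75]
Op 8: note_on(61): voice 0 is free -> assigned | voices=[61 63 75]
Op 9: note_on(73): all voices busy, STEAL voice 1 (pitch 63, oldest) -> assign | voices=[61 73 75]
Op 10: note_on(81): all voices busy, STEAL voice 2 (pitch 75, oldest) -> assign | voices=[61 73 81]
Op 11: note_on(65): all voices busy, STEAL voice 0 (pitch 61, oldest) -> assign | voices=[65 73 81]
Op 12: note_on(87): all voices busy, STEAL voice 1 (pitch 73, oldest) -> assign | voices=[65 87 81]
Op 13: note_off(81): free voice 2 | voices=[65 87 -]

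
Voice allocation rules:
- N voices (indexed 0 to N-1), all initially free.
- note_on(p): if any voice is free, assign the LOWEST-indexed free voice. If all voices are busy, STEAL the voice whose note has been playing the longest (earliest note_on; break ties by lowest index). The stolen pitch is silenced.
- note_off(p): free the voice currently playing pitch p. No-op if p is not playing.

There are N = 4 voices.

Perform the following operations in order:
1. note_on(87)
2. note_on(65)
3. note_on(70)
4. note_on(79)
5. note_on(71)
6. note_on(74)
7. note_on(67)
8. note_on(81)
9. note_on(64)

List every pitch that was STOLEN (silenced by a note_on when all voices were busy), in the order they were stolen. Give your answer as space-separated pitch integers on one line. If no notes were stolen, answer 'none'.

Answer: 87 65 70 79 71

Derivation:
Op 1: note_on(87): voice 0 is free -> assigned | voices=[87 - - -]
Op 2: note_on(65): voice 1 is free -> assigned | voices=[87 65 - -]
Op 3: note_on(70): voice 2 is free -> assigned | voices=[87 65 70 -]
Op 4: note_on(79): voice 3 is free -> assigned | voices=[87 65 70 79]
Op 5: note_on(71): all voices busy, STEAL voice 0 (pitch 87, oldest) -> assign | voices=[71 65 70 79]
Op 6: note_on(74): all voices busy, STEAL voice 1 (pitch 65, oldest) -> assign | voices=[71 74 70 79]
Op 7: note_on(67): all voices busy, STEAL voice 2 (pitch 70, oldest) -> assign | voices=[71 74 67 79]
Op 8: note_on(81): all voices busy, STEAL voice 3 (pitch 79, oldest) -> assign | voices=[71 74 67 81]
Op 9: note_on(64): all voices busy, STEAL voice 0 (pitch 71, oldest) -> assign | voices=[64 74 67 81]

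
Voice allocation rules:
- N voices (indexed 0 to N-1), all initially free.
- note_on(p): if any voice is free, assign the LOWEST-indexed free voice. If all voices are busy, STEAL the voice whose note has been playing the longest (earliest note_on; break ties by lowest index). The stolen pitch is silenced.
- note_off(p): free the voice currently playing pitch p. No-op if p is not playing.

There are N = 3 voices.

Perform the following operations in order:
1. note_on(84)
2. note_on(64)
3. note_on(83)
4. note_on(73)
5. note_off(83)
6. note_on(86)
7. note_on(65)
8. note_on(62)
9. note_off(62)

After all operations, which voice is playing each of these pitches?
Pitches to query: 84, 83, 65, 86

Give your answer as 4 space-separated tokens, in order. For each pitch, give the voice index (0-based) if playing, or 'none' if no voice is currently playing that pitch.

Answer: none none 1 2

Derivation:
Op 1: note_on(84): voice 0 is free -> assigned | voices=[84 - -]
Op 2: note_on(64): voice 1 is free -> assigned | voices=[84 64 -]
Op 3: note_on(83): voice 2 is free -> assigned | voices=[84 64 83]
Op 4: note_on(73): all voices busy, STEAL voice 0 (pitch 84, oldest) -> assign | voices=[73 64 83]
Op 5: note_off(83): free voice 2 | voices=[73 64 -]
Op 6: note_on(86): voice 2 is free -> assigned | voices=[73 64 86]
Op 7: note_on(65): all voices busy, STEAL voice 1 (pitch 64, oldest) -> assign | voices=[73 65 86]
Op 8: note_on(62): all voices busy, STEAL voice 0 (pitch 73, oldest) -> assign | voices=[62 65 86]
Op 9: note_off(62): free voice 0 | voices=[- 65 86]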